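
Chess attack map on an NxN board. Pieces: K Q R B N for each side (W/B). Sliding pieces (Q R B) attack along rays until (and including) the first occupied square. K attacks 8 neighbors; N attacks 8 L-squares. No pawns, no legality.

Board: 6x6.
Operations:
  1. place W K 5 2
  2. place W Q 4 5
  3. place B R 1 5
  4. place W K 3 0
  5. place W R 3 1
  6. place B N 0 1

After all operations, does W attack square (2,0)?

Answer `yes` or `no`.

Op 1: place WK@(5,2)
Op 2: place WQ@(4,5)
Op 3: place BR@(1,5)
Op 4: place WK@(3,0)
Op 5: place WR@(3,1)
Op 6: place BN@(0,1)
Per-piece attacks for W:
  WK@(3,0): attacks (3,1) (4,0) (2,0) (4,1) (2,1)
  WR@(3,1): attacks (3,2) (3,3) (3,4) (3,5) (3,0) (4,1) (5,1) (2,1) (1,1) (0,1) [ray(0,-1) blocked at (3,0); ray(-1,0) blocked at (0,1)]
  WQ@(4,5): attacks (4,4) (4,3) (4,2) (4,1) (4,0) (5,5) (3,5) (2,5) (1,5) (5,4) (3,4) (2,3) (1,2) (0,1) [ray(-1,0) blocked at (1,5); ray(-1,-1) blocked at (0,1)]
  WK@(5,2): attacks (5,3) (5,1) (4,2) (4,3) (4,1)
W attacks (2,0): yes

Answer: yes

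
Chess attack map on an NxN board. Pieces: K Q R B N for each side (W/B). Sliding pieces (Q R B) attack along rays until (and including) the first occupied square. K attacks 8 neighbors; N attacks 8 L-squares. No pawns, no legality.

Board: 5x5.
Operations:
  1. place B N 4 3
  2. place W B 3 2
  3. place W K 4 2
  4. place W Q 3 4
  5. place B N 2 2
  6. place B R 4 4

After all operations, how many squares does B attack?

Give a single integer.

Op 1: place BN@(4,3)
Op 2: place WB@(3,2)
Op 3: place WK@(4,2)
Op 4: place WQ@(3,4)
Op 5: place BN@(2,2)
Op 6: place BR@(4,4)
Per-piece attacks for B:
  BN@(2,2): attacks (3,4) (4,3) (1,4) (0,3) (3,0) (4,1) (1,0) (0,1)
  BN@(4,3): attacks (2,4) (3,1) (2,2)
  BR@(4,4): attacks (4,3) (3,4) [ray(0,-1) blocked at (4,3); ray(-1,0) blocked at (3,4)]
Union (11 distinct): (0,1) (0,3) (1,0) (1,4) (2,2) (2,4) (3,0) (3,1) (3,4) (4,1) (4,3)

Answer: 11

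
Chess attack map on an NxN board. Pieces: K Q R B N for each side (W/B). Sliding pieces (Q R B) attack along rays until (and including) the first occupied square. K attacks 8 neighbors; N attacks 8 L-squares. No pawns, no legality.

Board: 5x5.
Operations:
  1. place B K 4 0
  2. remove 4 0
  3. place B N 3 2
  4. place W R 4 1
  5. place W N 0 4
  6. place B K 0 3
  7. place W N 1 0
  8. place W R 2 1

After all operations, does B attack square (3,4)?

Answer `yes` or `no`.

Answer: no

Derivation:
Op 1: place BK@(4,0)
Op 2: remove (4,0)
Op 3: place BN@(3,2)
Op 4: place WR@(4,1)
Op 5: place WN@(0,4)
Op 6: place BK@(0,3)
Op 7: place WN@(1,0)
Op 8: place WR@(2,1)
Per-piece attacks for B:
  BK@(0,3): attacks (0,4) (0,2) (1,3) (1,4) (1,2)
  BN@(3,2): attacks (4,4) (2,4) (1,3) (4,0) (2,0) (1,1)
B attacks (3,4): no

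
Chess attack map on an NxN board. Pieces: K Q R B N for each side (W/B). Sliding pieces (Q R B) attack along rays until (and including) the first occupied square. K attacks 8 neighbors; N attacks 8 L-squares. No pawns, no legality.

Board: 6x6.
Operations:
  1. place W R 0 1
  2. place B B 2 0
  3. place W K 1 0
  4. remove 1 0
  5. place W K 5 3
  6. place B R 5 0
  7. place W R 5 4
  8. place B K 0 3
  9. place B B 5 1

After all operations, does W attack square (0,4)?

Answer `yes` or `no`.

Answer: yes

Derivation:
Op 1: place WR@(0,1)
Op 2: place BB@(2,0)
Op 3: place WK@(1,0)
Op 4: remove (1,0)
Op 5: place WK@(5,3)
Op 6: place BR@(5,0)
Op 7: place WR@(5,4)
Op 8: place BK@(0,3)
Op 9: place BB@(5,1)
Per-piece attacks for W:
  WR@(0,1): attacks (0,2) (0,3) (0,0) (1,1) (2,1) (3,1) (4,1) (5,1) [ray(0,1) blocked at (0,3); ray(1,0) blocked at (5,1)]
  WK@(5,3): attacks (5,4) (5,2) (4,3) (4,4) (4,2)
  WR@(5,4): attacks (5,5) (5,3) (4,4) (3,4) (2,4) (1,4) (0,4) [ray(0,-1) blocked at (5,3)]
W attacks (0,4): yes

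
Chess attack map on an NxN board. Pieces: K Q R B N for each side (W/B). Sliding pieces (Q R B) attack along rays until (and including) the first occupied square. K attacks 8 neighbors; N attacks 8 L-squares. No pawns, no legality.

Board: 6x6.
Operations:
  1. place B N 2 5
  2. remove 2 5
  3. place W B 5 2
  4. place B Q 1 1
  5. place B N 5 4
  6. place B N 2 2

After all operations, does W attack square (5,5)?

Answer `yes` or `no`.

Op 1: place BN@(2,5)
Op 2: remove (2,5)
Op 3: place WB@(5,2)
Op 4: place BQ@(1,1)
Op 5: place BN@(5,4)
Op 6: place BN@(2,2)
Per-piece attacks for W:
  WB@(5,2): attacks (4,3) (3,4) (2,5) (4,1) (3,0)
W attacks (5,5): no

Answer: no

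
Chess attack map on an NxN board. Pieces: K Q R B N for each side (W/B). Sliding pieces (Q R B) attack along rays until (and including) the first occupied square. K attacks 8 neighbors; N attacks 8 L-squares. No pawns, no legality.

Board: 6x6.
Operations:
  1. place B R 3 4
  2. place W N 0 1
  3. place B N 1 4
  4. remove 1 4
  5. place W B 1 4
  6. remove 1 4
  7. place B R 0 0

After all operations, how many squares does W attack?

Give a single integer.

Answer: 3

Derivation:
Op 1: place BR@(3,4)
Op 2: place WN@(0,1)
Op 3: place BN@(1,4)
Op 4: remove (1,4)
Op 5: place WB@(1,4)
Op 6: remove (1,4)
Op 7: place BR@(0,0)
Per-piece attacks for W:
  WN@(0,1): attacks (1,3) (2,2) (2,0)
Union (3 distinct): (1,3) (2,0) (2,2)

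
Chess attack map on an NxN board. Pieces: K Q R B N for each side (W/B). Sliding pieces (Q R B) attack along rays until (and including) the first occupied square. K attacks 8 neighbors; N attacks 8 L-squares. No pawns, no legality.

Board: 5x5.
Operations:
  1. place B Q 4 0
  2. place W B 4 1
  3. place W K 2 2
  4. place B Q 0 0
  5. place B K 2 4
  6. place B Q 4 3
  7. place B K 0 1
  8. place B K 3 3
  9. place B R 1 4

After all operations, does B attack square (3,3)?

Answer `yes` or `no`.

Answer: yes

Derivation:
Op 1: place BQ@(4,0)
Op 2: place WB@(4,1)
Op 3: place WK@(2,2)
Op 4: place BQ@(0,0)
Op 5: place BK@(2,4)
Op 6: place BQ@(4,3)
Op 7: place BK@(0,1)
Op 8: place BK@(3,3)
Op 9: place BR@(1,4)
Per-piece attacks for B:
  BQ@(0,0): attacks (0,1) (1,0) (2,0) (3,0) (4,0) (1,1) (2,2) [ray(0,1) blocked at (0,1); ray(1,0) blocked at (4,0); ray(1,1) blocked at (2,2)]
  BK@(0,1): attacks (0,2) (0,0) (1,1) (1,2) (1,0)
  BR@(1,4): attacks (1,3) (1,2) (1,1) (1,0) (2,4) (0,4) [ray(1,0) blocked at (2,4)]
  BK@(2,4): attacks (2,3) (3,4) (1,4) (3,3) (1,3)
  BK@(3,3): attacks (3,4) (3,2) (4,3) (2,3) (4,4) (4,2) (2,4) (2,2)
  BQ@(4,0): attacks (4,1) (3,0) (2,0) (1,0) (0,0) (3,1) (2,2) [ray(0,1) blocked at (4,1); ray(-1,0) blocked at (0,0); ray(-1,1) blocked at (2,2)]
  BQ@(4,3): attacks (4,4) (4,2) (4,1) (3,3) (3,4) (3,2) (2,1) (1,0) [ray(0,-1) blocked at (4,1); ray(-1,0) blocked at (3,3)]
B attacks (3,3): yes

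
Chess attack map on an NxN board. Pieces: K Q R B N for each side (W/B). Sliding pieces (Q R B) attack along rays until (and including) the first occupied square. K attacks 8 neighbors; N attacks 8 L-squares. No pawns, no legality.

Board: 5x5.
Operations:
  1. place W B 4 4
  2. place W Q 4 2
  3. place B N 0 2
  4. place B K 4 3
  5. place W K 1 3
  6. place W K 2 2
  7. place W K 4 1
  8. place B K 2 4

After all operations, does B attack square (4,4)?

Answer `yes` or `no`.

Op 1: place WB@(4,4)
Op 2: place WQ@(4,2)
Op 3: place BN@(0,2)
Op 4: place BK@(4,3)
Op 5: place WK@(1,3)
Op 6: place WK@(2,2)
Op 7: place WK@(4,1)
Op 8: place BK@(2,4)
Per-piece attacks for B:
  BN@(0,2): attacks (1,4) (2,3) (1,0) (2,1)
  BK@(2,4): attacks (2,3) (3,4) (1,4) (3,3) (1,3)
  BK@(4,3): attacks (4,4) (4,2) (3,3) (3,4) (3,2)
B attacks (4,4): yes

Answer: yes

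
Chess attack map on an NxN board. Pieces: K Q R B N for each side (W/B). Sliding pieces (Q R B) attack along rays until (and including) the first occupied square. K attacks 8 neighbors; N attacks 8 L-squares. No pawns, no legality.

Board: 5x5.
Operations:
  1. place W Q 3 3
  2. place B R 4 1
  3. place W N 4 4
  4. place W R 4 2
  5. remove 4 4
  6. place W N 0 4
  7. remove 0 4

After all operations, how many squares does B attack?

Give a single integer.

Answer: 6

Derivation:
Op 1: place WQ@(3,3)
Op 2: place BR@(4,1)
Op 3: place WN@(4,4)
Op 4: place WR@(4,2)
Op 5: remove (4,4)
Op 6: place WN@(0,4)
Op 7: remove (0,4)
Per-piece attacks for B:
  BR@(4,1): attacks (4,2) (4,0) (3,1) (2,1) (1,1) (0,1) [ray(0,1) blocked at (4,2)]
Union (6 distinct): (0,1) (1,1) (2,1) (3,1) (4,0) (4,2)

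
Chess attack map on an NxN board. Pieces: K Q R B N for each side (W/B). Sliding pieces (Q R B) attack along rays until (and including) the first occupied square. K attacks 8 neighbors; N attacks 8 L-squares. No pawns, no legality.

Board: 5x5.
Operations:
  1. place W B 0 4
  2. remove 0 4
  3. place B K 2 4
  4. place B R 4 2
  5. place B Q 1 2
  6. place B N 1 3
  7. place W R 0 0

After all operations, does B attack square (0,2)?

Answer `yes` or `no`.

Op 1: place WB@(0,4)
Op 2: remove (0,4)
Op 3: place BK@(2,4)
Op 4: place BR@(4,2)
Op 5: place BQ@(1,2)
Op 6: place BN@(1,3)
Op 7: place WR@(0,0)
Per-piece attacks for B:
  BQ@(1,2): attacks (1,3) (1,1) (1,0) (2,2) (3,2) (4,2) (0,2) (2,3) (3,4) (2,1) (3,0) (0,3) (0,1) [ray(0,1) blocked at (1,3); ray(1,0) blocked at (4,2)]
  BN@(1,3): attacks (3,4) (2,1) (3,2) (0,1)
  BK@(2,4): attacks (2,3) (3,4) (1,4) (3,3) (1,3)
  BR@(4,2): attacks (4,3) (4,4) (4,1) (4,0) (3,2) (2,2) (1,2) [ray(-1,0) blocked at (1,2)]
B attacks (0,2): yes

Answer: yes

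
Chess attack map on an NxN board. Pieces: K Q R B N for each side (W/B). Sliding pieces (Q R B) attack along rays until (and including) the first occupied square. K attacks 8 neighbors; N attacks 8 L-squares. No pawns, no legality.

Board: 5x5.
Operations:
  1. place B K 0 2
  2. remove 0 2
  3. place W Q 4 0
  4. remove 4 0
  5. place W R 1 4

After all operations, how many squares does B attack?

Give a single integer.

Answer: 0

Derivation:
Op 1: place BK@(0,2)
Op 2: remove (0,2)
Op 3: place WQ@(4,0)
Op 4: remove (4,0)
Op 5: place WR@(1,4)
Per-piece attacks for B:
Union (0 distinct): (none)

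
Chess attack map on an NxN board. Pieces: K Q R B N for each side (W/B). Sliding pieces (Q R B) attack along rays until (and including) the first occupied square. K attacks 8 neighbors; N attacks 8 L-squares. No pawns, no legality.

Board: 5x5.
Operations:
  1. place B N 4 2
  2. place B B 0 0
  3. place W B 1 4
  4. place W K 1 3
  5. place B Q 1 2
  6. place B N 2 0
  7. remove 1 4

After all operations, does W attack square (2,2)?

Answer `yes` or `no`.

Op 1: place BN@(4,2)
Op 2: place BB@(0,0)
Op 3: place WB@(1,4)
Op 4: place WK@(1,3)
Op 5: place BQ@(1,2)
Op 6: place BN@(2,0)
Op 7: remove (1,4)
Per-piece attacks for W:
  WK@(1,3): attacks (1,4) (1,2) (2,3) (0,3) (2,4) (2,2) (0,4) (0,2)
W attacks (2,2): yes

Answer: yes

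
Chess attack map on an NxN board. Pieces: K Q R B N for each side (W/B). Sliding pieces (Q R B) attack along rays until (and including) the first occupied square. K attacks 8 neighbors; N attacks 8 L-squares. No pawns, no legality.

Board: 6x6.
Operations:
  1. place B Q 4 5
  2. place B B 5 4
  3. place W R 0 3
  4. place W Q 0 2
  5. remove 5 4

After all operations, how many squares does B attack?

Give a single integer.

Answer: 15

Derivation:
Op 1: place BQ@(4,5)
Op 2: place BB@(5,4)
Op 3: place WR@(0,3)
Op 4: place WQ@(0,2)
Op 5: remove (5,4)
Per-piece attacks for B:
  BQ@(4,5): attacks (4,4) (4,3) (4,2) (4,1) (4,0) (5,5) (3,5) (2,5) (1,5) (0,5) (5,4) (3,4) (2,3) (1,2) (0,1)
Union (15 distinct): (0,1) (0,5) (1,2) (1,5) (2,3) (2,5) (3,4) (3,5) (4,0) (4,1) (4,2) (4,3) (4,4) (5,4) (5,5)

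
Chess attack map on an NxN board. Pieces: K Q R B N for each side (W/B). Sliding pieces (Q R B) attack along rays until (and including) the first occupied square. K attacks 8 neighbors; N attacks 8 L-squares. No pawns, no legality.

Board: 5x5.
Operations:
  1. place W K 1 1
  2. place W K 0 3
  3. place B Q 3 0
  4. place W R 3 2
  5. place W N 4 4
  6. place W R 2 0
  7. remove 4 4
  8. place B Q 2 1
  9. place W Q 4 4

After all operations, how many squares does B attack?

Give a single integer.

Op 1: place WK@(1,1)
Op 2: place WK@(0,3)
Op 3: place BQ@(3,0)
Op 4: place WR@(3,2)
Op 5: place WN@(4,4)
Op 6: place WR@(2,0)
Op 7: remove (4,4)
Op 8: place BQ@(2,1)
Op 9: place WQ@(4,4)
Per-piece attacks for B:
  BQ@(2,1): attacks (2,2) (2,3) (2,4) (2,0) (3,1) (4,1) (1,1) (3,2) (3,0) (1,2) (0,3) (1,0) [ray(0,-1) blocked at (2,0); ray(-1,0) blocked at (1,1); ray(1,1) blocked at (3,2); ray(1,-1) blocked at (3,0); ray(-1,1) blocked at (0,3)]
  BQ@(3,0): attacks (3,1) (3,2) (4,0) (2,0) (4,1) (2,1) [ray(0,1) blocked at (3,2); ray(-1,0) blocked at (2,0); ray(-1,1) blocked at (2,1)]
Union (14 distinct): (0,3) (1,0) (1,1) (1,2) (2,0) (2,1) (2,2) (2,3) (2,4) (3,0) (3,1) (3,2) (4,0) (4,1)

Answer: 14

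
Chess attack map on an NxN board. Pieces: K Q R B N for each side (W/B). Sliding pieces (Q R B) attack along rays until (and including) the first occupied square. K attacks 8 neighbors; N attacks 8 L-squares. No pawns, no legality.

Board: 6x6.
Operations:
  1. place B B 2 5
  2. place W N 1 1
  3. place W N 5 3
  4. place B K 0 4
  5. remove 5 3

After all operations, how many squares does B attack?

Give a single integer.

Op 1: place BB@(2,5)
Op 2: place WN@(1,1)
Op 3: place WN@(5,3)
Op 4: place BK@(0,4)
Op 5: remove (5,3)
Per-piece attacks for B:
  BK@(0,4): attacks (0,5) (0,3) (1,4) (1,5) (1,3)
  BB@(2,5): attacks (3,4) (4,3) (5,2) (1,4) (0,3)
Union (8 distinct): (0,3) (0,5) (1,3) (1,4) (1,5) (3,4) (4,3) (5,2)

Answer: 8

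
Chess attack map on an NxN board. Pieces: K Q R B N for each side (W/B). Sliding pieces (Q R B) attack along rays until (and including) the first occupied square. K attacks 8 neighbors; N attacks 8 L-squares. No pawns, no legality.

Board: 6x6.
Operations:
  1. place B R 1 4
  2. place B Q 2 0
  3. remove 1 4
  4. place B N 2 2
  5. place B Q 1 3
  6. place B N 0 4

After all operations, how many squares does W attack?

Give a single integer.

Answer: 0

Derivation:
Op 1: place BR@(1,4)
Op 2: place BQ@(2,0)
Op 3: remove (1,4)
Op 4: place BN@(2,2)
Op 5: place BQ@(1,3)
Op 6: place BN@(0,4)
Per-piece attacks for W:
Union (0 distinct): (none)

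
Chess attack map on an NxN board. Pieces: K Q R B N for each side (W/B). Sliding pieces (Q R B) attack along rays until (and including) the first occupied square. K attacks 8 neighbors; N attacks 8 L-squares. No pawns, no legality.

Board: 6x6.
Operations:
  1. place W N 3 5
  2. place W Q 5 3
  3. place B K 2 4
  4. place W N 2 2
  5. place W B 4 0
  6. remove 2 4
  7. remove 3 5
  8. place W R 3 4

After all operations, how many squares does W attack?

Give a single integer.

Answer: 25

Derivation:
Op 1: place WN@(3,5)
Op 2: place WQ@(5,3)
Op 3: place BK@(2,4)
Op 4: place WN@(2,2)
Op 5: place WB@(4,0)
Op 6: remove (2,4)
Op 7: remove (3,5)
Op 8: place WR@(3,4)
Per-piece attacks for W:
  WN@(2,2): attacks (3,4) (4,3) (1,4) (0,3) (3,0) (4,1) (1,0) (0,1)
  WR@(3,4): attacks (3,5) (3,3) (3,2) (3,1) (3,0) (4,4) (5,4) (2,4) (1,4) (0,4)
  WB@(4,0): attacks (5,1) (3,1) (2,2) [ray(-1,1) blocked at (2,2)]
  WQ@(5,3): attacks (5,4) (5,5) (5,2) (5,1) (5,0) (4,3) (3,3) (2,3) (1,3) (0,3) (4,4) (3,5) (4,2) (3,1) (2,0)
Union (25 distinct): (0,1) (0,3) (0,4) (1,0) (1,3) (1,4) (2,0) (2,2) (2,3) (2,4) (3,0) (3,1) (3,2) (3,3) (3,4) (3,5) (4,1) (4,2) (4,3) (4,4) (5,0) (5,1) (5,2) (5,4) (5,5)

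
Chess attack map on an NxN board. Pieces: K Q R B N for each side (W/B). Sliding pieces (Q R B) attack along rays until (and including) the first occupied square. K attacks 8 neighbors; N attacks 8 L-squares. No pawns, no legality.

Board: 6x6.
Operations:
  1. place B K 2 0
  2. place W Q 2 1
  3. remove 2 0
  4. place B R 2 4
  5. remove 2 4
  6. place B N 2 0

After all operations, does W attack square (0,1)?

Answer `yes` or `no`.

Op 1: place BK@(2,0)
Op 2: place WQ@(2,1)
Op 3: remove (2,0)
Op 4: place BR@(2,4)
Op 5: remove (2,4)
Op 6: place BN@(2,0)
Per-piece attacks for W:
  WQ@(2,1): attacks (2,2) (2,3) (2,4) (2,5) (2,0) (3,1) (4,1) (5,1) (1,1) (0,1) (3,2) (4,3) (5,4) (3,0) (1,2) (0,3) (1,0) [ray(0,-1) blocked at (2,0)]
W attacks (0,1): yes

Answer: yes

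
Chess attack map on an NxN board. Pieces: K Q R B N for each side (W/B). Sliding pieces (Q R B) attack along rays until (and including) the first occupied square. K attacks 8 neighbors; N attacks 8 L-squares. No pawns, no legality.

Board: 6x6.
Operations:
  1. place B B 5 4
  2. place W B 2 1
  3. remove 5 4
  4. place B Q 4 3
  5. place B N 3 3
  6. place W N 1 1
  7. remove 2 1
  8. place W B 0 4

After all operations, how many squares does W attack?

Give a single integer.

Op 1: place BB@(5,4)
Op 2: place WB@(2,1)
Op 3: remove (5,4)
Op 4: place BQ@(4,3)
Op 5: place BN@(3,3)
Op 6: place WN@(1,1)
Op 7: remove (2,1)
Op 8: place WB@(0,4)
Per-piece attacks for W:
  WB@(0,4): attacks (1,5) (1,3) (2,2) (3,1) (4,0)
  WN@(1,1): attacks (2,3) (3,2) (0,3) (3,0)
Union (9 distinct): (0,3) (1,3) (1,5) (2,2) (2,3) (3,0) (3,1) (3,2) (4,0)

Answer: 9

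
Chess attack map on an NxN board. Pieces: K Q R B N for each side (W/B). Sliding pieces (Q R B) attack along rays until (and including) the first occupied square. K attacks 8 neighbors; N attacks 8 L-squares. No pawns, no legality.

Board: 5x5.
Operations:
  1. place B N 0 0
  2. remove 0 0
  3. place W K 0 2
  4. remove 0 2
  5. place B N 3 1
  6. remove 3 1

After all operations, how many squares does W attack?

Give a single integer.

Answer: 0

Derivation:
Op 1: place BN@(0,0)
Op 2: remove (0,0)
Op 3: place WK@(0,2)
Op 4: remove (0,2)
Op 5: place BN@(3,1)
Op 6: remove (3,1)
Per-piece attacks for W:
Union (0 distinct): (none)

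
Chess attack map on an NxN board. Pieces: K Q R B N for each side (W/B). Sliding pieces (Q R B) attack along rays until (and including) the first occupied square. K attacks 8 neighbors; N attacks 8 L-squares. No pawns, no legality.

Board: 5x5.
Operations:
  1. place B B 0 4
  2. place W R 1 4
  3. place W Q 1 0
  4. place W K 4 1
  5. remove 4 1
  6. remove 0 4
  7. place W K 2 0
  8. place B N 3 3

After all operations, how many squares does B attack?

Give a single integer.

Answer: 4

Derivation:
Op 1: place BB@(0,4)
Op 2: place WR@(1,4)
Op 3: place WQ@(1,0)
Op 4: place WK@(4,1)
Op 5: remove (4,1)
Op 6: remove (0,4)
Op 7: place WK@(2,0)
Op 8: place BN@(3,3)
Per-piece attacks for B:
  BN@(3,3): attacks (1,4) (4,1) (2,1) (1,2)
Union (4 distinct): (1,2) (1,4) (2,1) (4,1)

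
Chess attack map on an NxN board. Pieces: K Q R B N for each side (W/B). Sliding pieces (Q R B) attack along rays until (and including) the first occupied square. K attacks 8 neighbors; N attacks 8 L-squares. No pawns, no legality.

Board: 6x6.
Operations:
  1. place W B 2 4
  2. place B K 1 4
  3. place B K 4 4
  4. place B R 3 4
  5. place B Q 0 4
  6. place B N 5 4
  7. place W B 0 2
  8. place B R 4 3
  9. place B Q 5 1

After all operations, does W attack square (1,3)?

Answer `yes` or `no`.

Answer: yes

Derivation:
Op 1: place WB@(2,4)
Op 2: place BK@(1,4)
Op 3: place BK@(4,4)
Op 4: place BR@(3,4)
Op 5: place BQ@(0,4)
Op 6: place BN@(5,4)
Op 7: place WB@(0,2)
Op 8: place BR@(4,3)
Op 9: place BQ@(5,1)
Per-piece attacks for W:
  WB@(0,2): attacks (1,3) (2,4) (1,1) (2,0) [ray(1,1) blocked at (2,4)]
  WB@(2,4): attacks (3,5) (3,3) (4,2) (5,1) (1,5) (1,3) (0,2) [ray(1,-1) blocked at (5,1); ray(-1,-1) blocked at (0,2)]
W attacks (1,3): yes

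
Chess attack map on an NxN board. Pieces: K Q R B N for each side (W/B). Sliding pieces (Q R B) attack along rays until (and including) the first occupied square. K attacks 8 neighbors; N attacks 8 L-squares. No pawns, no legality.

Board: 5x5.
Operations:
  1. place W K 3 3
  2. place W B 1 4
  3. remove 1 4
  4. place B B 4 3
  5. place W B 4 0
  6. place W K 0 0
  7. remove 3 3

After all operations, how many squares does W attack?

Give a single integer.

Answer: 7

Derivation:
Op 1: place WK@(3,3)
Op 2: place WB@(1,4)
Op 3: remove (1,4)
Op 4: place BB@(4,3)
Op 5: place WB@(4,0)
Op 6: place WK@(0,0)
Op 7: remove (3,3)
Per-piece attacks for W:
  WK@(0,0): attacks (0,1) (1,0) (1,1)
  WB@(4,0): attacks (3,1) (2,2) (1,3) (0,4)
Union (7 distinct): (0,1) (0,4) (1,0) (1,1) (1,3) (2,2) (3,1)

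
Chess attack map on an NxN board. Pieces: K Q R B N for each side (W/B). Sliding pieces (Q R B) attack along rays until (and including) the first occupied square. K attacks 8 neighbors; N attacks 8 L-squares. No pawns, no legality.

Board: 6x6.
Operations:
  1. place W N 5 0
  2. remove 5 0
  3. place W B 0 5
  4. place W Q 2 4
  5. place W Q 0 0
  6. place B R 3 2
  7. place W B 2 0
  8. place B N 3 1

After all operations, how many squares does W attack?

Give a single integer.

Op 1: place WN@(5,0)
Op 2: remove (5,0)
Op 3: place WB@(0,5)
Op 4: place WQ@(2,4)
Op 5: place WQ@(0,0)
Op 6: place BR@(3,2)
Op 7: place WB@(2,0)
Op 8: place BN@(3,1)
Per-piece attacks for W:
  WQ@(0,0): attacks (0,1) (0,2) (0,3) (0,4) (0,5) (1,0) (2,0) (1,1) (2,2) (3,3) (4,4) (5,5) [ray(0,1) blocked at (0,5); ray(1,0) blocked at (2,0)]
  WB@(0,5): attacks (1,4) (2,3) (3,2) [ray(1,-1) blocked at (3,2)]
  WB@(2,0): attacks (3,1) (1,1) (0,2) [ray(1,1) blocked at (3,1)]
  WQ@(2,4): attacks (2,5) (2,3) (2,2) (2,1) (2,0) (3,4) (4,4) (5,4) (1,4) (0,4) (3,5) (3,3) (4,2) (5,1) (1,5) (1,3) (0,2) [ray(0,-1) blocked at (2,0)]
Union (25 distinct): (0,1) (0,2) (0,3) (0,4) (0,5) (1,0) (1,1) (1,3) (1,4) (1,5) (2,0) (2,1) (2,2) (2,3) (2,5) (3,1) (3,2) (3,3) (3,4) (3,5) (4,2) (4,4) (5,1) (5,4) (5,5)

Answer: 25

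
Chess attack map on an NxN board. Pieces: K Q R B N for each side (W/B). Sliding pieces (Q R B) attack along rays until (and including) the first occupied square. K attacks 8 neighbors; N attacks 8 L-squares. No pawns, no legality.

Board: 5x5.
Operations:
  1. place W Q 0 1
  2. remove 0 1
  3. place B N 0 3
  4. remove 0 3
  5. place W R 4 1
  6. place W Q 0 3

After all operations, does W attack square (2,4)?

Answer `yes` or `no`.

Op 1: place WQ@(0,1)
Op 2: remove (0,1)
Op 3: place BN@(0,3)
Op 4: remove (0,3)
Op 5: place WR@(4,1)
Op 6: place WQ@(0,3)
Per-piece attacks for W:
  WQ@(0,3): attacks (0,4) (0,2) (0,1) (0,0) (1,3) (2,3) (3,3) (4,3) (1,4) (1,2) (2,1) (3,0)
  WR@(4,1): attacks (4,2) (4,3) (4,4) (4,0) (3,1) (2,1) (1,1) (0,1)
W attacks (2,4): no

Answer: no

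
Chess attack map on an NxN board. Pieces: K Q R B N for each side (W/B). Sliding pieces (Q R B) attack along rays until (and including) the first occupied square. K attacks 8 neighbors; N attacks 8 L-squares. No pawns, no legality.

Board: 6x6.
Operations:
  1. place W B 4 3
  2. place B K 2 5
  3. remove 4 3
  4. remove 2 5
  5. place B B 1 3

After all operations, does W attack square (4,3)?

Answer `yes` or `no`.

Op 1: place WB@(4,3)
Op 2: place BK@(2,5)
Op 3: remove (4,3)
Op 4: remove (2,5)
Op 5: place BB@(1,3)
Per-piece attacks for W:
W attacks (4,3): no

Answer: no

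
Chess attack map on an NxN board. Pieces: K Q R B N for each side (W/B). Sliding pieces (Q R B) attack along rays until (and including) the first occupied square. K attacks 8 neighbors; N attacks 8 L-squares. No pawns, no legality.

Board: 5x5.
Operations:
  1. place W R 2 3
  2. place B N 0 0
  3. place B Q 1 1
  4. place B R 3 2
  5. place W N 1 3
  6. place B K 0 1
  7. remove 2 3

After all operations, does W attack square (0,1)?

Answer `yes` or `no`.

Answer: yes

Derivation:
Op 1: place WR@(2,3)
Op 2: place BN@(0,0)
Op 3: place BQ@(1,1)
Op 4: place BR@(3,2)
Op 5: place WN@(1,3)
Op 6: place BK@(0,1)
Op 7: remove (2,3)
Per-piece attacks for W:
  WN@(1,3): attacks (3,4) (2,1) (3,2) (0,1)
W attacks (0,1): yes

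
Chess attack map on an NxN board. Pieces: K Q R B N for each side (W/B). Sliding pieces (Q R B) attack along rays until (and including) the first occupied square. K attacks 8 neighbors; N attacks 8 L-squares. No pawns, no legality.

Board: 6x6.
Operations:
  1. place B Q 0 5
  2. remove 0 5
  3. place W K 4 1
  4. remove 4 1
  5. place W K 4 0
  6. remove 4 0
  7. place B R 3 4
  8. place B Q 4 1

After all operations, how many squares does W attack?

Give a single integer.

Op 1: place BQ@(0,5)
Op 2: remove (0,5)
Op 3: place WK@(4,1)
Op 4: remove (4,1)
Op 5: place WK@(4,0)
Op 6: remove (4,0)
Op 7: place BR@(3,4)
Op 8: place BQ@(4,1)
Per-piece attacks for W:
Union (0 distinct): (none)

Answer: 0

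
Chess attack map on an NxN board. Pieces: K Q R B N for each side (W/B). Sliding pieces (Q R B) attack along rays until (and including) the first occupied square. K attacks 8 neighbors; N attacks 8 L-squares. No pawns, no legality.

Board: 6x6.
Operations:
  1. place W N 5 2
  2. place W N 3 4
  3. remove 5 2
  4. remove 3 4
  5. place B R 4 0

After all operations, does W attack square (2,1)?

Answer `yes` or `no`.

Answer: no

Derivation:
Op 1: place WN@(5,2)
Op 2: place WN@(3,4)
Op 3: remove (5,2)
Op 4: remove (3,4)
Op 5: place BR@(4,0)
Per-piece attacks for W:
W attacks (2,1): no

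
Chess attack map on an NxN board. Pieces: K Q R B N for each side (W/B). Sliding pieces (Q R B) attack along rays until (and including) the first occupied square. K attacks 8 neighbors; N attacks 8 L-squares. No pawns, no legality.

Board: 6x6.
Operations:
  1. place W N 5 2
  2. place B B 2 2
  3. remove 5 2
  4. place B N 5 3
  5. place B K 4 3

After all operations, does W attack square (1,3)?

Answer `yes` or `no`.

Answer: no

Derivation:
Op 1: place WN@(5,2)
Op 2: place BB@(2,2)
Op 3: remove (5,2)
Op 4: place BN@(5,3)
Op 5: place BK@(4,3)
Per-piece attacks for W:
W attacks (1,3): no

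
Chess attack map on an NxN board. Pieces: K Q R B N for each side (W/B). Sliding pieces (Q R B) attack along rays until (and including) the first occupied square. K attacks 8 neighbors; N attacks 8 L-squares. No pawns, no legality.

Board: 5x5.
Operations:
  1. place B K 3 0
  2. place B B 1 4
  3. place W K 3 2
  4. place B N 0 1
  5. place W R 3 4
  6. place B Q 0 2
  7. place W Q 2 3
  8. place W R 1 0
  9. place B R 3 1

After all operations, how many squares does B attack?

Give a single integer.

Answer: 16

Derivation:
Op 1: place BK@(3,0)
Op 2: place BB@(1,4)
Op 3: place WK@(3,2)
Op 4: place BN@(0,1)
Op 5: place WR@(3,4)
Op 6: place BQ@(0,2)
Op 7: place WQ@(2,3)
Op 8: place WR@(1,0)
Op 9: place BR@(3,1)
Per-piece attacks for B:
  BN@(0,1): attacks (1,3) (2,2) (2,0)
  BQ@(0,2): attacks (0,3) (0,4) (0,1) (1,2) (2,2) (3,2) (1,3) (2,4) (1,1) (2,0) [ray(0,-1) blocked at (0,1); ray(1,0) blocked at (3,2)]
  BB@(1,4): attacks (2,3) (0,3) [ray(1,-1) blocked at (2,3)]
  BK@(3,0): attacks (3,1) (4,0) (2,0) (4,1) (2,1)
  BR@(3,1): attacks (3,2) (3,0) (4,1) (2,1) (1,1) (0,1) [ray(0,1) blocked at (3,2); ray(0,-1) blocked at (3,0); ray(-1,0) blocked at (0,1)]
Union (16 distinct): (0,1) (0,3) (0,4) (1,1) (1,2) (1,3) (2,0) (2,1) (2,2) (2,3) (2,4) (3,0) (3,1) (3,2) (4,0) (4,1)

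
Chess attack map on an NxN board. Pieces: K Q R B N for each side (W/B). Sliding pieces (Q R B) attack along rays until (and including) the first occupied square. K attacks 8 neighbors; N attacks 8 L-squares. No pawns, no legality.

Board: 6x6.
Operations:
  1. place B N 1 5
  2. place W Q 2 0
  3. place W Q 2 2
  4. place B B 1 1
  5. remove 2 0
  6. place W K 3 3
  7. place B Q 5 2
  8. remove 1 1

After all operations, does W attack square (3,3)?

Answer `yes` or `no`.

Op 1: place BN@(1,5)
Op 2: place WQ@(2,0)
Op 3: place WQ@(2,2)
Op 4: place BB@(1,1)
Op 5: remove (2,0)
Op 6: place WK@(3,3)
Op 7: place BQ@(5,2)
Op 8: remove (1,1)
Per-piece attacks for W:
  WQ@(2,2): attacks (2,3) (2,4) (2,5) (2,1) (2,0) (3,2) (4,2) (5,2) (1,2) (0,2) (3,3) (3,1) (4,0) (1,3) (0,4) (1,1) (0,0) [ray(1,0) blocked at (5,2); ray(1,1) blocked at (3,3)]
  WK@(3,3): attacks (3,4) (3,2) (4,3) (2,3) (4,4) (4,2) (2,4) (2,2)
W attacks (3,3): yes

Answer: yes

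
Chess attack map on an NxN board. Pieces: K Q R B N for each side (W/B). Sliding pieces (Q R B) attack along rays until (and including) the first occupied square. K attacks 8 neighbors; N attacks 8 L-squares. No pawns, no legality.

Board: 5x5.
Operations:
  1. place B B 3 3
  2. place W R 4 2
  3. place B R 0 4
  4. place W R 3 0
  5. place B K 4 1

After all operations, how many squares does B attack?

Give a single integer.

Op 1: place BB@(3,3)
Op 2: place WR@(4,2)
Op 3: place BR@(0,4)
Op 4: place WR@(3,0)
Op 5: place BK@(4,1)
Per-piece attacks for B:
  BR@(0,4): attacks (0,3) (0,2) (0,1) (0,0) (1,4) (2,4) (3,4) (4,4)
  BB@(3,3): attacks (4,4) (4,2) (2,4) (2,2) (1,1) (0,0) [ray(1,-1) blocked at (4,2)]
  BK@(4,1): attacks (4,2) (4,0) (3,1) (3,2) (3,0)
Union (15 distinct): (0,0) (0,1) (0,2) (0,3) (1,1) (1,4) (2,2) (2,4) (3,0) (3,1) (3,2) (3,4) (4,0) (4,2) (4,4)

Answer: 15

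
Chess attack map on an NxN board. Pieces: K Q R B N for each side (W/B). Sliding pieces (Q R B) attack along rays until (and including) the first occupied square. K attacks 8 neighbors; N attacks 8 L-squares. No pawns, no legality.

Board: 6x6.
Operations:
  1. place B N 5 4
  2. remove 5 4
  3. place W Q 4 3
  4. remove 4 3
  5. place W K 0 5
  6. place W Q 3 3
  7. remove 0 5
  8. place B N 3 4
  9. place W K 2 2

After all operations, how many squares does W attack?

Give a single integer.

Answer: 20

Derivation:
Op 1: place BN@(5,4)
Op 2: remove (5,4)
Op 3: place WQ@(4,3)
Op 4: remove (4,3)
Op 5: place WK@(0,5)
Op 6: place WQ@(3,3)
Op 7: remove (0,5)
Op 8: place BN@(3,4)
Op 9: place WK@(2,2)
Per-piece attacks for W:
  WK@(2,2): attacks (2,3) (2,1) (3,2) (1,2) (3,3) (3,1) (1,3) (1,1)
  WQ@(3,3): attacks (3,4) (3,2) (3,1) (3,0) (4,3) (5,3) (2,3) (1,3) (0,3) (4,4) (5,5) (4,2) (5,1) (2,4) (1,5) (2,2) [ray(0,1) blocked at (3,4); ray(-1,-1) blocked at (2,2)]
Union (20 distinct): (0,3) (1,1) (1,2) (1,3) (1,5) (2,1) (2,2) (2,3) (2,4) (3,0) (3,1) (3,2) (3,3) (3,4) (4,2) (4,3) (4,4) (5,1) (5,3) (5,5)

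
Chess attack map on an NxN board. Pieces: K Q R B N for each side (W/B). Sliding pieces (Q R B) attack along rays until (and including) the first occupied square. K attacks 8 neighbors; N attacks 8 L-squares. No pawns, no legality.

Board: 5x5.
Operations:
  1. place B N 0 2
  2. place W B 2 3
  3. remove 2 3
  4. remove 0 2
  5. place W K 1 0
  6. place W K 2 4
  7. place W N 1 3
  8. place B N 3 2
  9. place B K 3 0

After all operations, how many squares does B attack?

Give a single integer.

Answer: 9

Derivation:
Op 1: place BN@(0,2)
Op 2: place WB@(2,3)
Op 3: remove (2,3)
Op 4: remove (0,2)
Op 5: place WK@(1,0)
Op 6: place WK@(2,4)
Op 7: place WN@(1,3)
Op 8: place BN@(3,2)
Op 9: place BK@(3,0)
Per-piece attacks for B:
  BK@(3,0): attacks (3,1) (4,0) (2,0) (4,1) (2,1)
  BN@(3,2): attacks (4,4) (2,4) (1,3) (4,0) (2,0) (1,1)
Union (9 distinct): (1,1) (1,3) (2,0) (2,1) (2,4) (3,1) (4,0) (4,1) (4,4)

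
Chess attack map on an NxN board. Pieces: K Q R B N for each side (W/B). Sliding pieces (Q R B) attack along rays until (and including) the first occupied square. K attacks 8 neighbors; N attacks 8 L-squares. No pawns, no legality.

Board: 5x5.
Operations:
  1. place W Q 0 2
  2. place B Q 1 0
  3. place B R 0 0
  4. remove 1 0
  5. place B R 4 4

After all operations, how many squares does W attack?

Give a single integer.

Answer: 12

Derivation:
Op 1: place WQ@(0,2)
Op 2: place BQ@(1,0)
Op 3: place BR@(0,0)
Op 4: remove (1,0)
Op 5: place BR@(4,4)
Per-piece attacks for W:
  WQ@(0,2): attacks (0,3) (0,4) (0,1) (0,0) (1,2) (2,2) (3,2) (4,2) (1,3) (2,4) (1,1) (2,0) [ray(0,-1) blocked at (0,0)]
Union (12 distinct): (0,0) (0,1) (0,3) (0,4) (1,1) (1,2) (1,3) (2,0) (2,2) (2,4) (3,2) (4,2)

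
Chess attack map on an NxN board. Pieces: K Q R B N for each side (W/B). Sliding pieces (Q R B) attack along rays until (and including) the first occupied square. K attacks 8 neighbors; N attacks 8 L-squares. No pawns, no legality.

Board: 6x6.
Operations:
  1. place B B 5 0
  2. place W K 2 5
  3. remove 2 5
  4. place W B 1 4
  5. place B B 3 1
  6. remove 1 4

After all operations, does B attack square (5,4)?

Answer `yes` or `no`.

Op 1: place BB@(5,0)
Op 2: place WK@(2,5)
Op 3: remove (2,5)
Op 4: place WB@(1,4)
Op 5: place BB@(3,1)
Op 6: remove (1,4)
Per-piece attacks for B:
  BB@(3,1): attacks (4,2) (5,3) (4,0) (2,2) (1,3) (0,4) (2,0)
  BB@(5,0): attacks (4,1) (3,2) (2,3) (1,4) (0,5)
B attacks (5,4): no

Answer: no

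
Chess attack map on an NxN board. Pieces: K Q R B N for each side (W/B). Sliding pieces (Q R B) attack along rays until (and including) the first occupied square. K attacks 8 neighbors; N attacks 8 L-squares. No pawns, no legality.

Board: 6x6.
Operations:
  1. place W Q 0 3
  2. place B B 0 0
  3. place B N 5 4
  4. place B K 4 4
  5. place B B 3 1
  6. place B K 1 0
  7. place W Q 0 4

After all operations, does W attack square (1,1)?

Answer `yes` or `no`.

Op 1: place WQ@(0,3)
Op 2: place BB@(0,0)
Op 3: place BN@(5,4)
Op 4: place BK@(4,4)
Op 5: place BB@(3,1)
Op 6: place BK@(1,0)
Op 7: place WQ@(0,4)
Per-piece attacks for W:
  WQ@(0,3): attacks (0,4) (0,2) (0,1) (0,0) (1,3) (2,3) (3,3) (4,3) (5,3) (1,4) (2,5) (1,2) (2,1) (3,0) [ray(0,1) blocked at (0,4); ray(0,-1) blocked at (0,0)]
  WQ@(0,4): attacks (0,5) (0,3) (1,4) (2,4) (3,4) (4,4) (1,5) (1,3) (2,2) (3,1) [ray(0,-1) blocked at (0,3); ray(1,0) blocked at (4,4); ray(1,-1) blocked at (3,1)]
W attacks (1,1): no

Answer: no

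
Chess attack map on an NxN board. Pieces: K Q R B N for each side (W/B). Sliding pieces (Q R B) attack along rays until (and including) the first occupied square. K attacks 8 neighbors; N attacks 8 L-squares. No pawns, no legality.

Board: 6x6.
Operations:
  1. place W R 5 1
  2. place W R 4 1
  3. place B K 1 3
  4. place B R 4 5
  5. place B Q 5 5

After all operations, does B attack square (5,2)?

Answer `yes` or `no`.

Answer: yes

Derivation:
Op 1: place WR@(5,1)
Op 2: place WR@(4,1)
Op 3: place BK@(1,3)
Op 4: place BR@(4,5)
Op 5: place BQ@(5,5)
Per-piece attacks for B:
  BK@(1,3): attacks (1,4) (1,2) (2,3) (0,3) (2,4) (2,2) (0,4) (0,2)
  BR@(4,5): attacks (4,4) (4,3) (4,2) (4,1) (5,5) (3,5) (2,5) (1,5) (0,5) [ray(0,-1) blocked at (4,1); ray(1,0) blocked at (5,5)]
  BQ@(5,5): attacks (5,4) (5,3) (5,2) (5,1) (4,5) (4,4) (3,3) (2,2) (1,1) (0,0) [ray(0,-1) blocked at (5,1); ray(-1,0) blocked at (4,5)]
B attacks (5,2): yes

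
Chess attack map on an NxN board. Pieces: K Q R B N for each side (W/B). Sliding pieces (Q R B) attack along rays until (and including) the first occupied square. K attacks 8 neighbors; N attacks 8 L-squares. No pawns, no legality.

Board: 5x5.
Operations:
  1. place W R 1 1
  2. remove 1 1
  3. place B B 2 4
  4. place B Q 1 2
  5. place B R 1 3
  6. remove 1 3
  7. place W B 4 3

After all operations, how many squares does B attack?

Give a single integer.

Op 1: place WR@(1,1)
Op 2: remove (1,1)
Op 3: place BB@(2,4)
Op 4: place BQ@(1,2)
Op 5: place BR@(1,3)
Op 6: remove (1,3)
Op 7: place WB@(4,3)
Per-piece attacks for B:
  BQ@(1,2): attacks (1,3) (1,4) (1,1) (1,0) (2,2) (3,2) (4,2) (0,2) (2,3) (3,4) (2,1) (3,0) (0,3) (0,1)
  BB@(2,4): attacks (3,3) (4,2) (1,3) (0,2)
Union (15 distinct): (0,1) (0,2) (0,3) (1,0) (1,1) (1,3) (1,4) (2,1) (2,2) (2,3) (3,0) (3,2) (3,3) (3,4) (4,2)

Answer: 15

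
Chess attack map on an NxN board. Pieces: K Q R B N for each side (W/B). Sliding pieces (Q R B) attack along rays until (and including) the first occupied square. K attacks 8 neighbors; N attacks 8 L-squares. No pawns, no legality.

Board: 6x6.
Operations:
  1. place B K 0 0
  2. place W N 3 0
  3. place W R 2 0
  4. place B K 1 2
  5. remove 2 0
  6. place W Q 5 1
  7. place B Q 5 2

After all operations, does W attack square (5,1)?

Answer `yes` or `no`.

Op 1: place BK@(0,0)
Op 2: place WN@(3,0)
Op 3: place WR@(2,0)
Op 4: place BK@(1,2)
Op 5: remove (2,0)
Op 6: place WQ@(5,1)
Op 7: place BQ@(5,2)
Per-piece attacks for W:
  WN@(3,0): attacks (4,2) (5,1) (2,2) (1,1)
  WQ@(5,1): attacks (5,2) (5,0) (4,1) (3,1) (2,1) (1,1) (0,1) (4,2) (3,3) (2,4) (1,5) (4,0) [ray(0,1) blocked at (5,2)]
W attacks (5,1): yes

Answer: yes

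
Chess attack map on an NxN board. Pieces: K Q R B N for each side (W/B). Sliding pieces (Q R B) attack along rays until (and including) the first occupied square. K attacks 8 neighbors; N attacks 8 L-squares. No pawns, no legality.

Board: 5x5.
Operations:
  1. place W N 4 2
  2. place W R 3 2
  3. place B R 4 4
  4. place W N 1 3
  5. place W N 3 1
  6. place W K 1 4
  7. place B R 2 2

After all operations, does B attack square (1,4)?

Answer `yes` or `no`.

Answer: yes

Derivation:
Op 1: place WN@(4,2)
Op 2: place WR@(3,2)
Op 3: place BR@(4,4)
Op 4: place WN@(1,3)
Op 5: place WN@(3,1)
Op 6: place WK@(1,4)
Op 7: place BR@(2,2)
Per-piece attacks for B:
  BR@(2,2): attacks (2,3) (2,4) (2,1) (2,0) (3,2) (1,2) (0,2) [ray(1,0) blocked at (3,2)]
  BR@(4,4): attacks (4,3) (4,2) (3,4) (2,4) (1,4) [ray(0,-1) blocked at (4,2); ray(-1,0) blocked at (1,4)]
B attacks (1,4): yes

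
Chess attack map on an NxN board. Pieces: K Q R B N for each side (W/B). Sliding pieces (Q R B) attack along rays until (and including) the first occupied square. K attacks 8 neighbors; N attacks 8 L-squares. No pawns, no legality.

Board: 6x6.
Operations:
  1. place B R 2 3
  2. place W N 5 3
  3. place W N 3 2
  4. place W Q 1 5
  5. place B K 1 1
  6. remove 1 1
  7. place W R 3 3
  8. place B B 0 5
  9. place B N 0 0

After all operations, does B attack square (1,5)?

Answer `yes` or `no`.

Answer: no

Derivation:
Op 1: place BR@(2,3)
Op 2: place WN@(5,3)
Op 3: place WN@(3,2)
Op 4: place WQ@(1,5)
Op 5: place BK@(1,1)
Op 6: remove (1,1)
Op 7: place WR@(3,3)
Op 8: place BB@(0,5)
Op 9: place BN@(0,0)
Per-piece attacks for B:
  BN@(0,0): attacks (1,2) (2,1)
  BB@(0,5): attacks (1,4) (2,3) [ray(1,-1) blocked at (2,3)]
  BR@(2,3): attacks (2,4) (2,5) (2,2) (2,1) (2,0) (3,3) (1,3) (0,3) [ray(1,0) blocked at (3,3)]
B attacks (1,5): no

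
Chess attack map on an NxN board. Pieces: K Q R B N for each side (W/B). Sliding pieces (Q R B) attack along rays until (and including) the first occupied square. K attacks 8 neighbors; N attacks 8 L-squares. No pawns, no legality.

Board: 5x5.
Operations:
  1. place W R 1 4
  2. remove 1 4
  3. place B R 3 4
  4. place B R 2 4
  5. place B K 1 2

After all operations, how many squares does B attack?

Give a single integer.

Op 1: place WR@(1,4)
Op 2: remove (1,4)
Op 3: place BR@(3,4)
Op 4: place BR@(2,4)
Op 5: place BK@(1,2)
Per-piece attacks for B:
  BK@(1,2): attacks (1,3) (1,1) (2,2) (0,2) (2,3) (2,1) (0,3) (0,1)
  BR@(2,4): attacks (2,3) (2,2) (2,1) (2,0) (3,4) (1,4) (0,4) [ray(1,0) blocked at (3,4)]
  BR@(3,4): attacks (3,3) (3,2) (3,1) (3,0) (4,4) (2,4) [ray(-1,0) blocked at (2,4)]
Union (18 distinct): (0,1) (0,2) (0,3) (0,4) (1,1) (1,3) (1,4) (2,0) (2,1) (2,2) (2,3) (2,4) (3,0) (3,1) (3,2) (3,3) (3,4) (4,4)

Answer: 18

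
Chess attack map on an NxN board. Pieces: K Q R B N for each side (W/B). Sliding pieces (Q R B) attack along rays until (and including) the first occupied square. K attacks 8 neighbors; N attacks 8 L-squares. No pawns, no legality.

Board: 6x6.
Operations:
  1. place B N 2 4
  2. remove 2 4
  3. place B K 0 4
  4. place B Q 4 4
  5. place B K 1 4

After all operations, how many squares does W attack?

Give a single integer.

Op 1: place BN@(2,4)
Op 2: remove (2,4)
Op 3: place BK@(0,4)
Op 4: place BQ@(4,4)
Op 5: place BK@(1,4)
Per-piece attacks for W:
Union (0 distinct): (none)

Answer: 0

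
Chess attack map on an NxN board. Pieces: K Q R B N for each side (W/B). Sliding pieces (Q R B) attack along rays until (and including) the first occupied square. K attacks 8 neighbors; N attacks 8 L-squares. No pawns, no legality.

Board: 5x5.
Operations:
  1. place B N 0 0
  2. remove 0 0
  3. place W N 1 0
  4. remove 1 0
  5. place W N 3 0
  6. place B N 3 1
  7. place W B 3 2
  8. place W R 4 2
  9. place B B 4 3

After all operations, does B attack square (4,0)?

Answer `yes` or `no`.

Answer: no

Derivation:
Op 1: place BN@(0,0)
Op 2: remove (0,0)
Op 3: place WN@(1,0)
Op 4: remove (1,0)
Op 5: place WN@(3,0)
Op 6: place BN@(3,1)
Op 7: place WB@(3,2)
Op 8: place WR@(4,2)
Op 9: place BB@(4,3)
Per-piece attacks for B:
  BN@(3,1): attacks (4,3) (2,3) (1,2) (1,0)
  BB@(4,3): attacks (3,4) (3,2) [ray(-1,-1) blocked at (3,2)]
B attacks (4,0): no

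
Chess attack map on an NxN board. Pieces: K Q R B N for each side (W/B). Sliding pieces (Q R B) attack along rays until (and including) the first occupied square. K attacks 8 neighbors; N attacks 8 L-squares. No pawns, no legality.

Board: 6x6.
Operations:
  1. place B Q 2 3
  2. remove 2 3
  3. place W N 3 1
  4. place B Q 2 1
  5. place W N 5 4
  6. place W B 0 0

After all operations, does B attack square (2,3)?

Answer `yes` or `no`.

Op 1: place BQ@(2,3)
Op 2: remove (2,3)
Op 3: place WN@(3,1)
Op 4: place BQ@(2,1)
Op 5: place WN@(5,4)
Op 6: place WB@(0,0)
Per-piece attacks for B:
  BQ@(2,1): attacks (2,2) (2,3) (2,4) (2,5) (2,0) (3,1) (1,1) (0,1) (3,2) (4,3) (5,4) (3,0) (1,2) (0,3) (1,0) [ray(1,0) blocked at (3,1); ray(1,1) blocked at (5,4)]
B attacks (2,3): yes

Answer: yes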